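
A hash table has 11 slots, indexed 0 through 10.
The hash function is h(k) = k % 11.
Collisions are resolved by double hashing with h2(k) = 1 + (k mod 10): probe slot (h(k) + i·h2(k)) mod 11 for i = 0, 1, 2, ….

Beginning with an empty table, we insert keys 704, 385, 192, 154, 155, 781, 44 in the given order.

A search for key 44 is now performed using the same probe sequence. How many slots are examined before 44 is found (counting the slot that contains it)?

4

Insert 704: h=0, slot 0 empty => index 0.
Insert 385: h=0, h2=6, slot 0 occupied => index 6.
Insert 192: h=5, slot 5 empty => index 5.
Insert 154: h=0, h2=5, slots 0,5 occupied => index 10.
Insert 155: h=1, slot 1 empty => index 1.
Insert 781: h=0, h2=2, slot 0 occupied => index 2.
Insert 44: h=0, h2=5, slots 0,5,10 occupied => index 4.
Table: [704, 155, 781, _, 44, 192, 385, _, _, _, 154]
Lookup 44: h=0, h2=5, probe 0,5,10,4 → found at 4.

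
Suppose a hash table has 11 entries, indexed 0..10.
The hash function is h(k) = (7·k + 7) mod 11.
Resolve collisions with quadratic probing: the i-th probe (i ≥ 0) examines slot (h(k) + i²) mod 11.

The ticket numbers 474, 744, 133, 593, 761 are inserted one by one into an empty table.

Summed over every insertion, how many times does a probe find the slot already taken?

1

474 hashes to 3; slot 3 is free => place at 3.
744 hashes to 1; slot 1 is free => place at 1.
133 hashes to 3; 3 taken => place at 4.
593 hashes to 0; slot 0 is free => place at 0.
761 hashes to 10; slot 10 is free => place at 10.
Table: [593, 744, ∅, 474, 133, ∅, ∅, ∅, ∅, ∅, 761]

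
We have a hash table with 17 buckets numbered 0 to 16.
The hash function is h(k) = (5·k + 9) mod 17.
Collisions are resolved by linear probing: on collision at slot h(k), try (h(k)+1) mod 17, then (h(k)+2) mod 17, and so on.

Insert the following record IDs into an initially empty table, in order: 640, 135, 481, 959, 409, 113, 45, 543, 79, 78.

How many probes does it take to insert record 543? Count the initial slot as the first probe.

640 hashes to 13; slot 13 is free → place at 13.
135 hashes to 4; slot 4 is free → place at 4.
481 hashes to 0; slot 0 is free → place at 0.
959 hashes to 10; slot 10 is free → place at 10.
409 hashes to 14; slot 14 is free → place at 14.
113 hashes to 13; 13,14 taken → place at 15.
45 hashes to 13; 13,14,15 taken → place at 16.
543 hashes to 4; 4 taken → place at 5.
79 hashes to 13; 13,14,15,16,0 taken → place at 1.
78 hashes to 8; slot 8 is free → place at 8.
Table: [481, 79, —, —, 135, 543, —, —, 78, —, 959, —, —, 640, 409, 113, 45]

2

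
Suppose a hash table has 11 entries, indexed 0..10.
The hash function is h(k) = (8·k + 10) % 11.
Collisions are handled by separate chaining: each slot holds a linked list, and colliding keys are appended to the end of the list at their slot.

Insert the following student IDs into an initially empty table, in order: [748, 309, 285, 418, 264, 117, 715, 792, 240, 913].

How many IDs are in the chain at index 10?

6

748 -> bucket 10
309 -> bucket 7
285 -> bucket 2
418 -> bucket 10 (collision)
264 -> bucket 10 (collision)
117 -> bucket 0
715 -> bucket 10 (collision)
792 -> bucket 10 (collision)
240 -> bucket 5
913 -> bucket 10 (collision)
Final buckets:
0: 117
1: .
2: 285
3: .
4: .
5: 240
6: .
7: 309
8: .
9: .
10: 748 -> 418 -> 264 -> 715 -> 792 -> 913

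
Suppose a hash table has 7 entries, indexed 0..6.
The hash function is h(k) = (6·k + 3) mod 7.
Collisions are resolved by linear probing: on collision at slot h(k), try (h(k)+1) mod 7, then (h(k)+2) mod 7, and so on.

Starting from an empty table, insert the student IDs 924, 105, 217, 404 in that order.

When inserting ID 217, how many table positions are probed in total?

3

924: h=3 -> slot 3
105: h=3, probe 3,4 -> slot 4
217: h=3, probe 3,4,5 -> slot 5
404: h=5, probe 5,6 -> slot 6
Table: [—, —, —, 924, 105, 217, 404]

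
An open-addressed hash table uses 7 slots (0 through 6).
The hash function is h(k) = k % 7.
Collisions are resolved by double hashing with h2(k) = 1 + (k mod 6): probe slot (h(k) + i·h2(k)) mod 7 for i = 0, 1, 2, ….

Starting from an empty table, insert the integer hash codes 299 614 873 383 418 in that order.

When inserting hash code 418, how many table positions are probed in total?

Insert 299: h=5, slot 5 empty -> index 5.
Insert 614: h=5, h2=3, slot 5 occupied -> index 1.
Insert 873: h=5, h2=4, slot 5 occupied -> index 2.
Insert 383: h=5, h2=6, slot 5 occupied -> index 4.
Insert 418: h=5, h2=5, slot 5 occupied -> index 3.
Table: [∅, 614, 873, 418, 383, 299, ∅]

2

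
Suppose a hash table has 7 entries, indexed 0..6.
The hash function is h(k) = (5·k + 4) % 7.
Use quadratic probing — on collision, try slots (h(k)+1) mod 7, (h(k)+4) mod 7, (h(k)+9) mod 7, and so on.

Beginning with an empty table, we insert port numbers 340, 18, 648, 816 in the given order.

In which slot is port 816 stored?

Insert 340: h=3, slot 3 empty -> index 3.
Insert 18: h=3, slot 3 occupied -> index 4.
Insert 648: h=3, slots 3,4 occupied -> index 0.
Insert 816: h=3, slots 3,4,0 occupied -> index 5.
Table: [648, ., ., 340, 18, 816, .]

5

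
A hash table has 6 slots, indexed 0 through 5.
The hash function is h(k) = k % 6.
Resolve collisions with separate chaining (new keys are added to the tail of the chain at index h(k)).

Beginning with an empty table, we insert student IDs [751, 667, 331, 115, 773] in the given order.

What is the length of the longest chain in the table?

751 → bucket 1
667 → bucket 1 (collision)
331 → bucket 1 (collision)
115 → bucket 1 (collision)
773 → bucket 5
Final buckets:
0: -
1: 751 -> 667 -> 331 -> 115
2: -
3: -
4: -
5: 773

4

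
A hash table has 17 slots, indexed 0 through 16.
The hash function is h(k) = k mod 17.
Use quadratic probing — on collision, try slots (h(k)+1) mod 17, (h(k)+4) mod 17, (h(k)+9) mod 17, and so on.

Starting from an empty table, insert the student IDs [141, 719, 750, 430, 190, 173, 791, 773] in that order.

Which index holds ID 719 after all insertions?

141 hashes to 5; slot 5 is free -> place at 5.
719 hashes to 5; 5 taken -> place at 6.
750 hashes to 2; slot 2 is free -> place at 2.
430 hashes to 5; 5,6 taken -> place at 9.
190 hashes to 3; slot 3 is free -> place at 3.
173 hashes to 3; 3 taken -> place at 4.
791 hashes to 9; 9 taken -> place at 10.
773 hashes to 8; slot 8 is free -> place at 8.
Table: [., ., 750, 190, 173, 141, 719, ., 773, 430, 791, ., ., ., ., ., .]

6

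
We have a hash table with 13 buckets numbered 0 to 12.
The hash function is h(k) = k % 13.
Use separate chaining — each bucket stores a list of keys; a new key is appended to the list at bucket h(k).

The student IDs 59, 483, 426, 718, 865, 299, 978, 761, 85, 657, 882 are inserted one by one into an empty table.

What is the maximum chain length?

5

59 -> bucket 7
483 -> bucket 2
426 -> bucket 10
718 -> bucket 3
865 -> bucket 7 (collision)
299 -> bucket 0
978 -> bucket 3 (collision)
761 -> bucket 7 (collision)
85 -> bucket 7 (collision)
657 -> bucket 7 (collision)
882 -> bucket 11
Final buckets:
0: 299
1: _
2: 483
3: 718 -> 978
4: _
5: _
6: _
7: 59 -> 865 -> 761 -> 85 -> 657
8: _
9: _
10: 426
11: 882
12: _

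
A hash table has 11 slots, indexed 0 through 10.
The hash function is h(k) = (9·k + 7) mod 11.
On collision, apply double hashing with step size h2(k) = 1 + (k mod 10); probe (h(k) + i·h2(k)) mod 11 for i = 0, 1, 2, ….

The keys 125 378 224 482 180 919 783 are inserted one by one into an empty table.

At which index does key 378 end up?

8

125: h=10 -> slot 10
378: h=10, h2=9, probe 10,8 -> slot 8
224: h=10, h2=5, probe 10,4 -> slot 4
482: h=0 -> slot 0
180: h=10, h2=1, probe 10,0,1 -> slot 1
919: h=6 -> slot 6
783: h=3 -> slot 3
Table: [482, 180, -, 783, 224, -, 919, -, 378, -, 125]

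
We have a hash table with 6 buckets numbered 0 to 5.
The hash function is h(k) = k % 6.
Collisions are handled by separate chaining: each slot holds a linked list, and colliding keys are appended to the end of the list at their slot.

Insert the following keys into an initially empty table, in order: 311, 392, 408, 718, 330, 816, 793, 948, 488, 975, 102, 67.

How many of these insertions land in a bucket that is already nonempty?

6

311 -> bucket 5
392 -> bucket 2
408 -> bucket 0
718 -> bucket 4
330 -> bucket 0 (collision)
816 -> bucket 0 (collision)
793 -> bucket 1
948 -> bucket 0 (collision)
488 -> bucket 2 (collision)
975 -> bucket 3
102 -> bucket 0 (collision)
67 -> bucket 1 (collision)
Final buckets:
0: 408 -> 330 -> 816 -> 948 -> 102
1: 793 -> 67
2: 392 -> 488
3: 975
4: 718
5: 311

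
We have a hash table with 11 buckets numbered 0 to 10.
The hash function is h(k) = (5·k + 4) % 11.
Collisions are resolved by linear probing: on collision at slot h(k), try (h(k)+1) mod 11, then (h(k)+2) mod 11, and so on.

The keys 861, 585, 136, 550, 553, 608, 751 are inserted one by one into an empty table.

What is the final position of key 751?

0

861 hashes to 8; slot 8 is free => place at 8.
585 hashes to 3; slot 3 is free => place at 3.
136 hashes to 2; slot 2 is free => place at 2.
550 hashes to 4; slot 4 is free => place at 4.
553 hashes to 8; 8 taken => place at 9.
608 hashes to 8; 8,9 taken => place at 10.
751 hashes to 8; 8,9,10 taken => place at 0.
Table: [751, _, 136, 585, 550, _, _, _, 861, 553, 608]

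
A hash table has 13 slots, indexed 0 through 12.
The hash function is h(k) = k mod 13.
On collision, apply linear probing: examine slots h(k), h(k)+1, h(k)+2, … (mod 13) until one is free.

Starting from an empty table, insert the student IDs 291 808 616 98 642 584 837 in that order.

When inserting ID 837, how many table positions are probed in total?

291: h=5 => slot 5
808: h=2 => slot 2
616: h=5, probe 5,6 => slot 6
98: h=7 => slot 7
642: h=5, probe 5,6,7,8 => slot 8
584: h=12 => slot 12
837: h=5, probe 5,6,7,8,9 => slot 9
Table: [∅, ∅, 808, ∅, ∅, 291, 616, 98, 642, 837, ∅, ∅, 584]

5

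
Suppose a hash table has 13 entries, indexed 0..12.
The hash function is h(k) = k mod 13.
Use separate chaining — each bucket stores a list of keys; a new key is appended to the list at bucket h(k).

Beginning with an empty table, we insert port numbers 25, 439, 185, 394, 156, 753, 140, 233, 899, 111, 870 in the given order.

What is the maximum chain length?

Insert 25: h=12, bucket 12 empty → new chain.
Insert 439: h=10, bucket 10 empty → new chain.
Insert 185: h=3, bucket 3 empty → new chain.
Insert 394: h=4, bucket 4 empty → new chain.
Insert 156: h=0, bucket 0 empty → new chain.
Insert 753: h=12, bucket 12 nonempty → append to chain.
Insert 140: h=10, bucket 10 nonempty → append to chain.
Insert 233: h=12, bucket 12 nonempty → append to chain.
Insert 899: h=2, bucket 2 empty → new chain.
Insert 111: h=7, bucket 7 empty → new chain.
Insert 870: h=12, bucket 12 nonempty → append to chain.
Final buckets:
0: 156
1: .
2: 899
3: 185
4: 394
5: .
6: .
7: 111
8: .
9: .
10: 439 -> 140
11: .
12: 25 -> 753 -> 233 -> 870

4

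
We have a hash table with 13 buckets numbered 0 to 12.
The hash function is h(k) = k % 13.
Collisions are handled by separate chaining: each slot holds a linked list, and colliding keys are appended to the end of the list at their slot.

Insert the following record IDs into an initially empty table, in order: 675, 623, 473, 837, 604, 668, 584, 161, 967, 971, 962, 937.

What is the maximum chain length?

Insert 675: h=12, bucket 12 empty → new chain.
Insert 623: h=12, bucket 12 nonempty → append to chain.
Insert 473: h=5, bucket 5 empty → new chain.
Insert 837: h=5, bucket 5 nonempty → append to chain.
Insert 604: h=6, bucket 6 empty → new chain.
Insert 668: h=5, bucket 5 nonempty → append to chain.
Insert 584: h=12, bucket 12 nonempty → append to chain.
Insert 161: h=5, bucket 5 nonempty → append to chain.
Insert 967: h=5, bucket 5 nonempty → append to chain.
Insert 971: h=9, bucket 9 empty → new chain.
Insert 962: h=0, bucket 0 empty → new chain.
Insert 937: h=1, bucket 1 empty → new chain.
Final buckets:
0: 962
1: 937
2: _
3: _
4: _
5: 473 -> 837 -> 668 -> 161 -> 967
6: 604
7: _
8: _
9: 971
10: _
11: _
12: 675 -> 623 -> 584

5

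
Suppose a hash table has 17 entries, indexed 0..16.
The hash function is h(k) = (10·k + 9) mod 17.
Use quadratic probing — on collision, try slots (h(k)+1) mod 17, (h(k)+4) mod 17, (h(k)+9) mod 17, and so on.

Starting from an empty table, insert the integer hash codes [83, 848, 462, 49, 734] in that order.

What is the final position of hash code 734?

9

83 hashes to 6; slot 6 is free => place at 6.
848 hashes to 6; 6 taken => place at 7.
462 hashes to 5; slot 5 is free => place at 5.
49 hashes to 6; 6,7 taken => place at 10.
734 hashes to 5; 5,6 taken => place at 9.
Table: [., ., ., ., ., 462, 83, 848, ., 734, 49, ., ., ., ., ., .]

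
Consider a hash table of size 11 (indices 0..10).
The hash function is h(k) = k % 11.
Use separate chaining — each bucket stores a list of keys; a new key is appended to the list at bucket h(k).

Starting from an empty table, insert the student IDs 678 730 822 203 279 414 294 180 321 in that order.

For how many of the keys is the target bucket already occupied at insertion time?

4

678 -> bucket 7
730 -> bucket 4
822 -> bucket 8
203 -> bucket 5
279 -> bucket 4 (collision)
414 -> bucket 7 (collision)
294 -> bucket 8 (collision)
180 -> bucket 4 (collision)
321 -> bucket 2
Final buckets:
0: -
1: -
2: 321
3: -
4: 730 -> 279 -> 180
5: 203
6: -
7: 678 -> 414
8: 822 -> 294
9: -
10: -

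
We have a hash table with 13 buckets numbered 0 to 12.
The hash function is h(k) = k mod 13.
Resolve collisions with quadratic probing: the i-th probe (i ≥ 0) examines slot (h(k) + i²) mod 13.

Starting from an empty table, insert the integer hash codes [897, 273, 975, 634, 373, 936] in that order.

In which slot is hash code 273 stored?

897: h=0 → slot 0
273: h=0, probe 0,1 → slot 1
975: h=0, probe 0,1,4 → slot 4
634: h=10 → slot 10
373: h=9 → slot 9
936: h=0, probe 0,1,4,9,3 → slot 3
Table: [897, 273, —, 936, 975, —, —, —, —, 373, 634, —, —]

1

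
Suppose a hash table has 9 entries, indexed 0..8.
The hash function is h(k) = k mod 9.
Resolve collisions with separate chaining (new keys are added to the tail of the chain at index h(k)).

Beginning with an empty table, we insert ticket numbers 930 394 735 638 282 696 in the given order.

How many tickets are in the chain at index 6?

930 → bucket 3
394 → bucket 7
735 → bucket 6
638 → bucket 8
282 → bucket 3 (collision)
696 → bucket 3 (collision)
Final buckets:
0: -
1: -
2: -
3: 930 -> 282 -> 696
4: -
5: -
6: 735
7: 394
8: 638

1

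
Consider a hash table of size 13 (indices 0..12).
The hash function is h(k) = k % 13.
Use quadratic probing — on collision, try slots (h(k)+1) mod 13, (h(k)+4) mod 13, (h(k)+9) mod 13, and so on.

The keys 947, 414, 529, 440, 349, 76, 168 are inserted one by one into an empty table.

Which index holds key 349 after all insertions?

7

947: h=11 => slot 11
414: h=11, probe 11,12 => slot 12
529: h=9 => slot 9
440: h=11, probe 11,12,2 => slot 2
349: h=11, probe 11,12,2,7 => slot 7
76: h=11, probe 11,12,2,7,1 => slot 1
168: h=12, probe 12,0 => slot 0
Table: [168, 76, 440, ∅, ∅, ∅, ∅, 349, ∅, 529, ∅, 947, 414]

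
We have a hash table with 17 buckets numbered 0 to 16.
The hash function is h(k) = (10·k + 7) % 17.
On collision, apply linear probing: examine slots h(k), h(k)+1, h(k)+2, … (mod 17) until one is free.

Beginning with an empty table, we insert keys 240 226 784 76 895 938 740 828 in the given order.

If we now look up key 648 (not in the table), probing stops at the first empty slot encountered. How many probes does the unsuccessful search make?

4

Insert 240: h=10, slot 10 empty => index 10.
Insert 226: h=6, slot 6 empty => index 6.
Insert 784: h=10, slot 10 occupied => index 11.
Insert 76: h=2, slot 2 empty => index 2.
Insert 895: h=15, slot 15 empty => index 15.
Insert 938: h=3, slot 3 empty => index 3.
Insert 740: h=12, slot 12 empty => index 12.
Insert 828: h=8, slot 8 empty => index 8.
Table: [_, _, 76, 938, _, _, 226, _, 828, _, 240, 784, 740, _, _, 895, _]
Lookup 648: h=10, probe 10,11,12,13 → slot 13 empty, not found.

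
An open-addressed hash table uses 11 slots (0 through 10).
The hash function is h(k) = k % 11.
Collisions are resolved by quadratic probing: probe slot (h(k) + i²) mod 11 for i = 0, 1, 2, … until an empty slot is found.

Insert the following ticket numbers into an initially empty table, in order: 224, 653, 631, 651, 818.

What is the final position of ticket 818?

9

Insert 224: h=4, slot 4 empty -> index 4.
Insert 653: h=4, slot 4 occupied -> index 5.
Insert 631: h=4, slots 4,5 occupied -> index 8.
Insert 651: h=2, slot 2 empty -> index 2.
Insert 818: h=4, slots 4,5,8,2 occupied -> index 9.
Table: [_, _, 651, _, 224, 653, _, _, 631, 818, _]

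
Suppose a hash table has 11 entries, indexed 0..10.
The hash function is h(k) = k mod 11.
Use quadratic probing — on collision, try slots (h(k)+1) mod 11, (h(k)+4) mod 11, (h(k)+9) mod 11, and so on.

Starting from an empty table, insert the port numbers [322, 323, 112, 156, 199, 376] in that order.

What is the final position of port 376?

0

322 hashes to 3; slot 3 is free → place at 3.
323 hashes to 4; slot 4 is free → place at 4.
112 hashes to 2; slot 2 is free → place at 2.
156 hashes to 2; 2,3 taken → place at 6.
199 hashes to 1; slot 1 is free → place at 1.
376 hashes to 2; 2,3,6 taken → place at 0.
Table: [376, 199, 112, 322, 323, -, 156, -, -, -, -]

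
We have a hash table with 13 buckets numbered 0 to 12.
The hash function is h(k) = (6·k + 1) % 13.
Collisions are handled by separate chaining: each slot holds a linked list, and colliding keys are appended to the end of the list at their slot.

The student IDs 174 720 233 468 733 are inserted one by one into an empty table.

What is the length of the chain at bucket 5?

3

174 → bucket 5
720 → bucket 5 (collision)
233 → bucket 8
468 → bucket 1
733 → bucket 5 (collision)
Final buckets:
0: —
1: 468
2: —
3: —
4: —
5: 174 -> 720 -> 733
6: —
7: —
8: 233
9: —
10: —
11: —
12: —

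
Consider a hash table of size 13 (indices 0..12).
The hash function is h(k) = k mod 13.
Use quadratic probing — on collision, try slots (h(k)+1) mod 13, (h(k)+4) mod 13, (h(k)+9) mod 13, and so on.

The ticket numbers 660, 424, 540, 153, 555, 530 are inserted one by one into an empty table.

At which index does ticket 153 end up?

11

660 hashes to 10; slot 10 is free => place at 10.
424 hashes to 8; slot 8 is free => place at 8.
540 hashes to 7; slot 7 is free => place at 7.
153 hashes to 10; 10 taken => place at 11.
555 hashes to 9; slot 9 is free => place at 9.
530 hashes to 10; 10,11 taken => place at 1.
Table: [∅, 530, ∅, ∅, ∅, ∅, ∅, 540, 424, 555, 660, 153, ∅]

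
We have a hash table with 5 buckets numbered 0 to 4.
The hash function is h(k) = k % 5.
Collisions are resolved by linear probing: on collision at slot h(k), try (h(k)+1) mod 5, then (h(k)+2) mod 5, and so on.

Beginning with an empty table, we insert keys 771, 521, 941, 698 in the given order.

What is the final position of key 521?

2

771: h=1 -> slot 1
521: h=1, probe 1,2 -> slot 2
941: h=1, probe 1,2,3 -> slot 3
698: h=3, probe 3,4 -> slot 4
Table: [—, 771, 521, 941, 698]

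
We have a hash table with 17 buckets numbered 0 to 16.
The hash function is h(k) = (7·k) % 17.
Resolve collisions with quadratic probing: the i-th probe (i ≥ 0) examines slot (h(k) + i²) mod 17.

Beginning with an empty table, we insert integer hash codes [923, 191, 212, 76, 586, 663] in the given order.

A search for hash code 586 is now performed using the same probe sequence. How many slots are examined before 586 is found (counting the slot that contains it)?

3

923 hashes to 1; slot 1 is free → place at 1.
191 hashes to 11; slot 11 is free → place at 11.
212 hashes to 5; slot 5 is free → place at 5.
76 hashes to 5; 5 taken → place at 6.
586 hashes to 5; 5,6 taken → place at 9.
663 hashes to 0; slot 0 is free → place at 0.
Table: [663, 923, ∅, ∅, ∅, 212, 76, ∅, ∅, 586, ∅, 191, ∅, ∅, ∅, ∅, ∅]
Lookup 586: h=5, probe 5,6,9 → found at 9.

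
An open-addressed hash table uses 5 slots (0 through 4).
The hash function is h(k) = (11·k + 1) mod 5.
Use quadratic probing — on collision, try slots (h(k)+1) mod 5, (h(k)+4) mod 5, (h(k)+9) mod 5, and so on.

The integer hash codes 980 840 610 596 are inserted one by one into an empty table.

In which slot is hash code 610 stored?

Insert 980: h=1, slot 1 empty → index 1.
Insert 840: h=1, slot 1 occupied → index 2.
Insert 610: h=1, slots 1,2 occupied → index 0.
Insert 596: h=2, slot 2 occupied → index 3.
Table: [610, 980, 840, 596, ∅]

0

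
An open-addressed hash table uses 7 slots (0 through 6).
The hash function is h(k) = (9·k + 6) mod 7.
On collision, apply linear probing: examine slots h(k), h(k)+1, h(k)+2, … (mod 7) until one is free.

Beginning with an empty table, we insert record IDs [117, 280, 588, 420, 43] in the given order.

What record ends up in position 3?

Insert 117: h=2, slot 2 empty => index 2.
Insert 280: h=6, slot 6 empty => index 6.
Insert 588: h=6, slot 6 occupied => index 0.
Insert 420: h=6, slots 6,0 occupied => index 1.
Insert 43: h=1, slots 1,2 occupied => index 3.
Table: [588, 420, 117, 43, -, -, 280]

43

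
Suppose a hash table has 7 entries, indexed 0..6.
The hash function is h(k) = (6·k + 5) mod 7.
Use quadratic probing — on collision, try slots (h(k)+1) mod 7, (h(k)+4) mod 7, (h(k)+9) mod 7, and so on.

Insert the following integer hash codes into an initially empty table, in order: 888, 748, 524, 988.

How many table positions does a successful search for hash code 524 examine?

Insert 888: h=6, slot 6 empty → index 6.
Insert 748: h=6, slot 6 occupied → index 0.
Insert 524: h=6, slots 6,0 occupied → index 3.
Insert 988: h=4, slot 4 empty → index 4.
Table: [748, -, -, 524, 988, -, 888]
Lookup 524: h=6, probe 6,0,3 → found at 3.

3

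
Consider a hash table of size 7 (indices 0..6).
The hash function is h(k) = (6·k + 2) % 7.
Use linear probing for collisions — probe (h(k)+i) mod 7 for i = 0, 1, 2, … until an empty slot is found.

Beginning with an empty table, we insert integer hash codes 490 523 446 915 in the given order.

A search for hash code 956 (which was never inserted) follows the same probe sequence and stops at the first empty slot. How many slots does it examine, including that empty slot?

490 hashes to 2; slot 2 is free → place at 2.
523 hashes to 4; slot 4 is free → place at 4.
446 hashes to 4; 4 taken → place at 5.
915 hashes to 4; 4,5 taken → place at 6.
Table: [-, -, 490, -, 523, 446, 915]
Lookup 956: h=5, probe 5,6,0 → slot 0 empty, not found.

3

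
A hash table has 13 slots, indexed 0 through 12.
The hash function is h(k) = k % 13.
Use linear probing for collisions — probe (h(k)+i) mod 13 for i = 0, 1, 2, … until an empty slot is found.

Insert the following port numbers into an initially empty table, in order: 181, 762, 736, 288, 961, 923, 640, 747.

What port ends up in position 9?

736

181 hashes to 12; slot 12 is free -> place at 12.
762 hashes to 8; slot 8 is free -> place at 8.
736 hashes to 8; 8 taken -> place at 9.
288 hashes to 2; slot 2 is free -> place at 2.
961 hashes to 12; 12 taken -> place at 0.
923 hashes to 0; 0 taken -> place at 1.
640 hashes to 3; slot 3 is free -> place at 3.
747 hashes to 6; slot 6 is free -> place at 6.
Table: [961, 923, 288, 640, _, _, 747, _, 762, 736, _, _, 181]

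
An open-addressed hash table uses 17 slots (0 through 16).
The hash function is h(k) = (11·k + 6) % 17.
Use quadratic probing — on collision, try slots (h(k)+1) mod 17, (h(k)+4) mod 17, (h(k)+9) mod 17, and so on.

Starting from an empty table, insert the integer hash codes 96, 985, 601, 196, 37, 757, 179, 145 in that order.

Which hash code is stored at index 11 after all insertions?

96 hashes to 8; slot 8 is free → place at 8.
985 hashes to 12; slot 12 is free → place at 12.
601 hashes to 4; slot 4 is free → place at 4.
196 hashes to 3; slot 3 is free → place at 3.
37 hashes to 5; slot 5 is free → place at 5.
757 hashes to 3; 3,4 taken → place at 7.
179 hashes to 3; 3,4,7,12 taken → place at 2.
145 hashes to 3; 3,4,7,12,2 taken → place at 11.
Table: [-, -, 179, 196, 601, 37, -, 757, 96, -, -, 145, 985, -, -, -, -]

145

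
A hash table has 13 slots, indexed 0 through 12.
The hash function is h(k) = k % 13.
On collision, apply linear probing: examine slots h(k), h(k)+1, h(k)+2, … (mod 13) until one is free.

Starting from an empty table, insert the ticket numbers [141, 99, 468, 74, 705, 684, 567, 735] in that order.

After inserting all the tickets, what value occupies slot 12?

567

Insert 141: h=11, slot 11 empty → index 11.
Insert 99: h=8, slot 8 empty → index 8.
Insert 468: h=0, slot 0 empty → index 0.
Insert 74: h=9, slot 9 empty → index 9.
Insert 705: h=3, slot 3 empty → index 3.
Insert 684: h=8, slots 8,9 occupied → index 10.
Insert 567: h=8, slots 8,9,10,11 occupied → index 12.
Insert 735: h=7, slot 7 empty → index 7.
Table: [468, —, —, 705, —, —, —, 735, 99, 74, 684, 141, 567]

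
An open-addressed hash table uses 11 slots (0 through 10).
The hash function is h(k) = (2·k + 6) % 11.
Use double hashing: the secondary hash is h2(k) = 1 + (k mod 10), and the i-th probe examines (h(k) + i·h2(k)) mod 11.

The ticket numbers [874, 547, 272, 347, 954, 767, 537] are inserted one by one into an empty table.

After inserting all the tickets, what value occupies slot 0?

547

874 hashes to 5; slot 5 is free -> place at 5.
547 hashes to 0; slot 0 is free -> place at 0.
272 hashes to 0, h2=3; 0 taken -> place at 3.
347 hashes to 7; slot 7 is free -> place at 7.
954 hashes to 0, h2=5; 0,5 taken -> place at 10.
767 hashes to 0, h2=8; 0 taken -> place at 8.
537 hashes to 2; slot 2 is free -> place at 2.
Table: [547, -, 537, 272, -, 874, -, 347, 767, -, 954]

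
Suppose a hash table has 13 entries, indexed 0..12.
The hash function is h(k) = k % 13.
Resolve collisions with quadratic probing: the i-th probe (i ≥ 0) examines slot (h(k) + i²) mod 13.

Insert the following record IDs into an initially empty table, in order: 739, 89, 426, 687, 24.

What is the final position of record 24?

739: h=11 -> slot 11
89: h=11, probe 11,12 -> slot 12
426: h=10 -> slot 10
687: h=11, probe 11,12,2 -> slot 2
24: h=11, probe 11,12,2,7 -> slot 7
Table: [∅, ∅, 687, ∅, ∅, ∅, ∅, 24, ∅, ∅, 426, 739, 89]

7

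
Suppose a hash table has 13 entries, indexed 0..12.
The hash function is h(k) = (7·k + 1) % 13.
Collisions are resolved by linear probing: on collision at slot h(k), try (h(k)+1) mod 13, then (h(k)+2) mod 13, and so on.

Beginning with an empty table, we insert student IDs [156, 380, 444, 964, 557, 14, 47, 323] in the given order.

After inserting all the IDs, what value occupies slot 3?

964

156 hashes to 1; slot 1 is free => place at 1.
380 hashes to 9; slot 9 is free => place at 9.
444 hashes to 2; slot 2 is free => place at 2.
964 hashes to 2; 2 taken => place at 3.
557 hashes to 0; slot 0 is free => place at 0.
14 hashes to 8; slot 8 is free => place at 8.
47 hashes to 5; slot 5 is free => place at 5.
323 hashes to 0; 0,1,2,3 taken => place at 4.
Table: [557, 156, 444, 964, 323, 47, -, -, 14, 380, -, -, -]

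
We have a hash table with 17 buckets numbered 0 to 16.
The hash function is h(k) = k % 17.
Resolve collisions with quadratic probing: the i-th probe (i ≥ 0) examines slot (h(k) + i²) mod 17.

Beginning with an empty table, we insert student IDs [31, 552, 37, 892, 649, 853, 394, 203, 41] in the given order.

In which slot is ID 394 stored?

31: h=14 → slot 14
552: h=8 → slot 8
37: h=3 → slot 3
892: h=8, probe 8,9 → slot 9
649: h=3, probe 3,4 → slot 4
853: h=3, probe 3,4,7 → slot 7
394: h=3, probe 3,4,7,12 → slot 12
203: h=16 → slot 16
41: h=7, probe 7,8,11 → slot 11
Table: [—, —, —, 37, 649, —, —, 853, 552, 892, —, 41, 394, —, 31, —, 203]

12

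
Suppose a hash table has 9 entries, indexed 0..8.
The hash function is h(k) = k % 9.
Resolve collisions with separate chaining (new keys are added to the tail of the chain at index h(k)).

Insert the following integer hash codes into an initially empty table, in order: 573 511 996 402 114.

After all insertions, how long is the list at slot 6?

Insert 573: h=6, bucket 6 empty -> new chain.
Insert 511: h=7, bucket 7 empty -> new chain.
Insert 996: h=6, bucket 6 nonempty -> append to chain.
Insert 402: h=6, bucket 6 nonempty -> append to chain.
Insert 114: h=6, bucket 6 nonempty -> append to chain.
Final buckets:
0: -
1: -
2: -
3: -
4: -
5: -
6: 573 -> 996 -> 402 -> 114
7: 511
8: -

4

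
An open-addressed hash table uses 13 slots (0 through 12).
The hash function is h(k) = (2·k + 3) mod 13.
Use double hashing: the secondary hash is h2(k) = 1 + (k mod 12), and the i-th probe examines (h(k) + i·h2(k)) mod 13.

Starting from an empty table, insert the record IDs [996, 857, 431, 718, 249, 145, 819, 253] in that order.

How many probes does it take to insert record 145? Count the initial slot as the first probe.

3

996: h=6 → slot 6
857: h=1 → slot 1
431: h=7 → slot 7
718: h=9 → slot 9
249: h=7, h2=10, probe 7,4 → slot 4
145: h=7, h2=2, probe 7,9,11 → slot 11
819: h=3 → slot 3
253: h=2 → slot 2
Table: [., 857, 253, 819, 249, ., 996, 431, ., 718, ., 145, .]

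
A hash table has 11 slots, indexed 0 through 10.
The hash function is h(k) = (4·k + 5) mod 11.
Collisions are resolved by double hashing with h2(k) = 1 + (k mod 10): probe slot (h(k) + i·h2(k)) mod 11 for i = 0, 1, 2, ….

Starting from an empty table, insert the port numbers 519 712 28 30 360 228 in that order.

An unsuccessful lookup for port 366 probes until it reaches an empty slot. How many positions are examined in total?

3

519 hashes to 2; slot 2 is free -> place at 2.
712 hashes to 4; slot 4 is free -> place at 4.
28 hashes to 7; slot 7 is free -> place at 7.
30 hashes to 4, h2=1; 4 taken -> place at 5.
360 hashes to 4, h2=1; 4,5 taken -> place at 6.
228 hashes to 4, h2=9; 4,2 taken -> place at 0.
Table: [228, —, 519, —, 712, 30, 360, 28, —, —, —]
Lookup 366: h=6, h2=7, probe 6,2,9 → slot 9 empty, not found.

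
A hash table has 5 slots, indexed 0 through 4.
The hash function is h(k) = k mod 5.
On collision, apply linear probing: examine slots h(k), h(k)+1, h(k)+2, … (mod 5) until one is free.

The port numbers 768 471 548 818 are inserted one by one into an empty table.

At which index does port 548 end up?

4

768: h=3 → slot 3
471: h=1 → slot 1
548: h=3, probe 3,4 → slot 4
818: h=3, probe 3,4,0 → slot 0
Table: [818, 471, —, 768, 548]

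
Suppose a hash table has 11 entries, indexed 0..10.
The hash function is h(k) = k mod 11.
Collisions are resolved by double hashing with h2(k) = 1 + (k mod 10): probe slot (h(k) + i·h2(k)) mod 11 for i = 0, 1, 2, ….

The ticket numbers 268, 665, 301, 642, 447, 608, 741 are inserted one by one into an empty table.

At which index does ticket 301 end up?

Insert 268: h=4, slot 4 empty → index 4.
Insert 665: h=5, slot 5 empty → index 5.
Insert 301: h=4, h2=2, slot 4 occupied → index 6.
Insert 642: h=4, h2=3, slot 4 occupied → index 7.
Insert 447: h=7, h2=8, slots 7,4 occupied → index 1.
Insert 608: h=3, slot 3 empty → index 3.
Insert 741: h=4, h2=2, slots 4,6 occupied → index 8.
Table: [∅, 447, ∅, 608, 268, 665, 301, 642, 741, ∅, ∅]

6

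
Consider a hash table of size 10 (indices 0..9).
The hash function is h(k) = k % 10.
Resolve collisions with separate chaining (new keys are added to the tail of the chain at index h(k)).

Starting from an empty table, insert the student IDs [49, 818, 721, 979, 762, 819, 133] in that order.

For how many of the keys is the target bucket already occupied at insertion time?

49 → bucket 9
818 → bucket 8
721 → bucket 1
979 → bucket 9 (collision)
762 → bucket 2
819 → bucket 9 (collision)
133 → bucket 3
Final buckets:
0: —
1: 721
2: 762
3: 133
4: —
5: —
6: —
7: —
8: 818
9: 49 -> 979 -> 819

2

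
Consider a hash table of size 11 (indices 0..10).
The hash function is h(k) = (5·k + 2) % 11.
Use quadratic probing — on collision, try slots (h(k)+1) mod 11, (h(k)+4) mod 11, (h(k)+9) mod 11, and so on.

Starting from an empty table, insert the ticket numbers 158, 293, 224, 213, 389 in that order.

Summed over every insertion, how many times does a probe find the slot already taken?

8

Insert 158: h=0, slot 0 empty -> index 0.
Insert 293: h=4, slot 4 empty -> index 4.
Insert 224: h=0, slot 0 occupied -> index 1.
Insert 213: h=0, slots 0,1,4 occupied -> index 9.
Insert 389: h=0, slots 0,1,4,9 occupied -> index 5.
Table: [158, 224, ., ., 293, 389, ., ., ., 213, .]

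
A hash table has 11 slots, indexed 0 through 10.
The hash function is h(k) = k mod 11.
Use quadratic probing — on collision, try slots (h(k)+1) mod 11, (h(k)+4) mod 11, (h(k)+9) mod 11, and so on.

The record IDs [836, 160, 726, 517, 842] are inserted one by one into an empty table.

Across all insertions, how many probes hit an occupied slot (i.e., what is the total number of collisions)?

4

Insert 836: h=0, slot 0 empty -> index 0.
Insert 160: h=6, slot 6 empty -> index 6.
Insert 726: h=0, slot 0 occupied -> index 1.
Insert 517: h=0, slots 0,1 occupied -> index 4.
Insert 842: h=6, slot 6 occupied -> index 7.
Table: [836, 726, —, —, 517, —, 160, 842, —, —, —]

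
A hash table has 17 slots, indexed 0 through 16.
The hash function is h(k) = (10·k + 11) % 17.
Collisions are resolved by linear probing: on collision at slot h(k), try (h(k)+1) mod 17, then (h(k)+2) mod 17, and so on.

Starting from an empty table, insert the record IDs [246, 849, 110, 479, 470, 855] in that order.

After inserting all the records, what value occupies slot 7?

110

Insert 246: h=6, slot 6 empty => index 6.
Insert 849: h=1, slot 1 empty => index 1.
Insert 110: h=6, slot 6 occupied => index 7.
Insert 479: h=7, slot 7 occupied => index 8.
Insert 470: h=2, slot 2 empty => index 2.
Insert 855: h=10, slot 10 empty => index 10.
Table: [_, 849, 470, _, _, _, 246, 110, 479, _, 855, _, _, _, _, _, _]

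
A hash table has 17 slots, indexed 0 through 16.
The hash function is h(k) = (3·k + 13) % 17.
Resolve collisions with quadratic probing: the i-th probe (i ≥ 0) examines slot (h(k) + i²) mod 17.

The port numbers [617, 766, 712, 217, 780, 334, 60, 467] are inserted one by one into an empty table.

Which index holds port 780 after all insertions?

8

617: h=11 => slot 11
766: h=16 => slot 16
712: h=7 => slot 7
217: h=1 => slot 1
780: h=7, probe 7,8 => slot 8
334: h=12 => slot 12
60: h=6 => slot 6
467: h=3 => slot 3
Table: [_, 217, _, 467, _, _, 60, 712, 780, _, _, 617, 334, _, _, _, 766]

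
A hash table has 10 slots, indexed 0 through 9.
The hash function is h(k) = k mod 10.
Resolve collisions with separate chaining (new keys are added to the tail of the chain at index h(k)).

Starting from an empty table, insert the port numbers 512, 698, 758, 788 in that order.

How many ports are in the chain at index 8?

3

512 → bucket 2
698 → bucket 8
758 → bucket 8 (collision)
788 → bucket 8 (collision)
Final buckets:
0: .
1: .
2: 512
3: .
4: .
5: .
6: .
7: .
8: 698 -> 758 -> 788
9: .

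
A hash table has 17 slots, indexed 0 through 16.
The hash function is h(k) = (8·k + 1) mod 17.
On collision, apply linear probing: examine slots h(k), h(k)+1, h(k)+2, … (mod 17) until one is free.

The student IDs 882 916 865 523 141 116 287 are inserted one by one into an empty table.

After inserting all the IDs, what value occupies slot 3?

882 hashes to 2; slot 2 is free => place at 2.
916 hashes to 2; 2 taken => place at 3.
865 hashes to 2; 2,3 taken => place at 4.
523 hashes to 3; 3,4 taken => place at 5.
141 hashes to 7; slot 7 is free => place at 7.
116 hashes to 11; slot 11 is free => place at 11.
287 hashes to 2; 2,3,4,5 taken => place at 6.
Table: [-, -, 882, 916, 865, 523, 287, 141, -, -, -, 116, -, -, -, -, -]

916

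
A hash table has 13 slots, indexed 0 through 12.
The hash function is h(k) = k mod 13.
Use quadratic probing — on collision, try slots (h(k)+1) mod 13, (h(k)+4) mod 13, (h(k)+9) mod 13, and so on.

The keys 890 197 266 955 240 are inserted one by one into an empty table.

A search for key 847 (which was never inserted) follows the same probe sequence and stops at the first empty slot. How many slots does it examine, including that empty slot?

890 hashes to 6; slot 6 is free => place at 6.
197 hashes to 2; slot 2 is free => place at 2.
266 hashes to 6; 6 taken => place at 7.
955 hashes to 6; 6,7 taken => place at 10.
240 hashes to 6; 6,7,10,2 taken => place at 9.
Table: [., ., 197, ., ., ., 890, 266, ., 240, 955, ., .]
Lookup 847: h=2, probe 2,3 → slot 3 empty, not found.

2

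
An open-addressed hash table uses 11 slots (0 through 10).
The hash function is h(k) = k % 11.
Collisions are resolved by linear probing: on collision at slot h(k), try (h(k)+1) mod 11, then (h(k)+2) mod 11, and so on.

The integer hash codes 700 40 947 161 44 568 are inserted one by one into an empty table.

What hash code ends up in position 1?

947

Insert 700: h=7, slot 7 empty -> index 7.
Insert 40: h=7, slot 7 occupied -> index 8.
Insert 947: h=1, slot 1 empty -> index 1.
Insert 161: h=7, slots 7,8 occupied -> index 9.
Insert 44: h=0, slot 0 empty -> index 0.
Insert 568: h=7, slots 7,8,9 occupied -> index 10.
Table: [44, 947, _, _, _, _, _, 700, 40, 161, 568]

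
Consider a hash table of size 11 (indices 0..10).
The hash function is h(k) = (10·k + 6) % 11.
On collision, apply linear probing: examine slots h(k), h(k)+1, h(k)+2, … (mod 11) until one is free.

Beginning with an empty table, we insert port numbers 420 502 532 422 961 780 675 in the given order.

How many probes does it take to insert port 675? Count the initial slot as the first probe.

5

420: h=4 -> slot 4
502: h=10 -> slot 10
532: h=2 -> slot 2
422: h=2, probe 2,3 -> slot 3
961: h=2, probe 2,3,4,5 -> slot 5
780: h=7 -> slot 7
675: h=2, probe 2,3,4,5,6 -> slot 6
Table: [—, —, 532, 422, 420, 961, 675, 780, —, —, 502]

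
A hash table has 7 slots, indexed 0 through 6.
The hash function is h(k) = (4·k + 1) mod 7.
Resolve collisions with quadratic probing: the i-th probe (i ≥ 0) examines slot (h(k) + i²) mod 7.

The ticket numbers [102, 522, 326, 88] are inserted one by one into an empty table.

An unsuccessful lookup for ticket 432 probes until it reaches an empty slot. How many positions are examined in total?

102: h=3 → slot 3
522: h=3, probe 3,4 → slot 4
326: h=3, probe 3,4,0 → slot 0
88: h=3, probe 3,4,0,5 → slot 5
Table: [326, _, _, 102, 522, 88, _]
Lookup 432: h=0, probe 0,1 → slot 1 empty, not found.

2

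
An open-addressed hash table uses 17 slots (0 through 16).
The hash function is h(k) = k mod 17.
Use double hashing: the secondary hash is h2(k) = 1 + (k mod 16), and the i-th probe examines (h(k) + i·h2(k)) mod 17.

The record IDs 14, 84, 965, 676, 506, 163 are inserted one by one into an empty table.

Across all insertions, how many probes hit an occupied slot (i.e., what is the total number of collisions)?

2

14: h=14 => slot 14
84: h=16 => slot 16
965: h=13 => slot 13
676: h=13, h2=5, probe 13,1 => slot 1
506: h=13, h2=11, probe 13,7 => slot 7
163: h=10 => slot 10
Table: [—, 676, —, —, —, —, —, 506, —, —, 163, —, —, 965, 14, —, 84]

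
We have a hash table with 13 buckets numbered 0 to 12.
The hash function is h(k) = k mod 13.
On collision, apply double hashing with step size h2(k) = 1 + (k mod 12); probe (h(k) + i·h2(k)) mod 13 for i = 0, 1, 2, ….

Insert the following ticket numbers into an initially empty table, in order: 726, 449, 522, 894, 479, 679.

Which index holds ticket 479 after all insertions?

9

Insert 726: h=11, slot 11 empty -> index 11.
Insert 449: h=7, slot 7 empty -> index 7.
Insert 522: h=2, slot 2 empty -> index 2.
Insert 894: h=10, slot 10 empty -> index 10.
Insert 479: h=11, h2=12, slots 11,10 occupied -> index 9.
Insert 679: h=3, slot 3 empty -> index 3.
Table: [∅, ∅, 522, 679, ∅, ∅, ∅, 449, ∅, 479, 894, 726, ∅]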